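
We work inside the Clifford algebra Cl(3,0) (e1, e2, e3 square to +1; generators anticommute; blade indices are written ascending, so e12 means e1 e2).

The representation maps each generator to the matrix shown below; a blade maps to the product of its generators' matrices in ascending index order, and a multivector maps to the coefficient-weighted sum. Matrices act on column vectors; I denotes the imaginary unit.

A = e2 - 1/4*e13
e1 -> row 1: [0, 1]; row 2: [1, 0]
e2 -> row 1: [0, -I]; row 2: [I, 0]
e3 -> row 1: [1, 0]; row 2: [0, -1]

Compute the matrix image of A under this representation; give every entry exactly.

Bivector images (products of the table entries): rho(e13) = rho(e1)rho(e3) = row 1: [0, -1]; row 2: [1, 0].
M = (1)*rho(e2) + (-1/4)*rho(e13), summed entrywise:
Answer: row 1: [0, 1/4 - I]; row 2: [-1/4 + I, 0]


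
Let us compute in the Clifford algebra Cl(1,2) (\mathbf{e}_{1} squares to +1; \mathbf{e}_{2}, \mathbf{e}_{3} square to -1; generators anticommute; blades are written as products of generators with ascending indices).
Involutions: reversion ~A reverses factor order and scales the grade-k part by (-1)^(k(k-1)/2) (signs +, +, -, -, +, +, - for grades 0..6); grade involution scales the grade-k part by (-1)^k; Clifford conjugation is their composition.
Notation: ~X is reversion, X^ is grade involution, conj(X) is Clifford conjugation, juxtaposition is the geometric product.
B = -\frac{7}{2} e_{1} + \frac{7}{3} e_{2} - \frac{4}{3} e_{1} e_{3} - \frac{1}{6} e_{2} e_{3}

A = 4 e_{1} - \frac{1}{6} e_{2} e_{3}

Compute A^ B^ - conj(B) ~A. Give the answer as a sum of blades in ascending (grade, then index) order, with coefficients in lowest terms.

first term: -\frac{505}{36} + \frac{103}{18} e_{3} + \frac{82}{9} e_{1} e_{2} + \frac{1}{12} e_{1} e_{2} e_{3}
second term: \frac{503}{36} - \frac{89}{18} e_{3} + \frac{86}{9} e_{1} e_{2} + \frac{5}{4} e_{1} e_{2} e_{3}
Answer: -28 + \frac{32}{3} e_{3} - \frac{4}{9} e_{1} e_{2} - \frac{7}{6} e_{1} e_{2} e_{3}


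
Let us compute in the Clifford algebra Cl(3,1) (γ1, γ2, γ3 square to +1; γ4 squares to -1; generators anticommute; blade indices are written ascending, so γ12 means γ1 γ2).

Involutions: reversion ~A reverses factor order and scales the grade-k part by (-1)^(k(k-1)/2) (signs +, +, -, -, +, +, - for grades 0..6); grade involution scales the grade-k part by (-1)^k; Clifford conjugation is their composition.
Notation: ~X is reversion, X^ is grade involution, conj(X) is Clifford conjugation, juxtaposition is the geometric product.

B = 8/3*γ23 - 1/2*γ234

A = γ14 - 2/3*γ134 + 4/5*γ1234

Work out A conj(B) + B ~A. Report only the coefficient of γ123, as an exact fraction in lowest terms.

first term: -2/5*γ1 + 1/3*γ12 + 32/15*γ14 + 1/2*γ123 - 16/9*γ124 - 8/3*γ1234
second term: 2/5*γ1 + 1/3*γ12 - 32/15*γ14 + 1/2*γ123 + 16/9*γ124 - 8/3*γ1234
Answer: 1


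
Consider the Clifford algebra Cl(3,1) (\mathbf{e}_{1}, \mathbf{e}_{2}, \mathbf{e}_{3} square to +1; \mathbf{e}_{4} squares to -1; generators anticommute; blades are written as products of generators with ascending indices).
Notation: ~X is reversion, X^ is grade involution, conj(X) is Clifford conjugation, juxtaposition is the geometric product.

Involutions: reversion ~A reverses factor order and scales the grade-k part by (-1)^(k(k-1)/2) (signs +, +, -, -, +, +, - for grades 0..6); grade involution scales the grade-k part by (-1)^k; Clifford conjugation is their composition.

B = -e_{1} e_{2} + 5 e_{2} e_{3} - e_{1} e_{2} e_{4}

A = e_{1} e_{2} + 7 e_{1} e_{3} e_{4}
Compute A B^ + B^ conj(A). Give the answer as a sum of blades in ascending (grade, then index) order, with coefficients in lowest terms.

first term: 1 - e_{4} + 5 e_{1} e_{3} - 7 e_{2} e_{3} - 35 e_{1} e_{2} e_{4} - 7 e_{2} e_{3} e_{4}
second term: -1 + e_{4} + 5 e_{1} e_{3} + 7 e_{2} e_{3} + 35 e_{1} e_{2} e_{4} + 7 e_{2} e_{3} e_{4}
Answer: 10 e_{1} e_{3}


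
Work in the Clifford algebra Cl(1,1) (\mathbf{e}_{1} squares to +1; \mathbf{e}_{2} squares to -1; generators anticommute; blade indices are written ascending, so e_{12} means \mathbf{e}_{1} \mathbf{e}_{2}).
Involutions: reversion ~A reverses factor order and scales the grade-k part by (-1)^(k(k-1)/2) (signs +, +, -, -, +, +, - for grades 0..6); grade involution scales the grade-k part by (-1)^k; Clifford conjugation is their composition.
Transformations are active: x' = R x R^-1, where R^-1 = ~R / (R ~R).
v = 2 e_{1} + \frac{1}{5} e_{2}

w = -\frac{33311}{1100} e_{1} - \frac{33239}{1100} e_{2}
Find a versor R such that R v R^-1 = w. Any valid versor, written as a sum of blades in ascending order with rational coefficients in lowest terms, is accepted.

Construction: equal norms (both \frac{99}{25}) license R = v + w = -\frac{31111}{1100} e_{1} - \frac{33019}{1100} e_{2} — nothing changes along that direction, while (v - w)/2 changes sign, so v maps onto w.
Answer: -\frac{31111}{1100} e_{1} - \frac{33019}{1100} e_{2}


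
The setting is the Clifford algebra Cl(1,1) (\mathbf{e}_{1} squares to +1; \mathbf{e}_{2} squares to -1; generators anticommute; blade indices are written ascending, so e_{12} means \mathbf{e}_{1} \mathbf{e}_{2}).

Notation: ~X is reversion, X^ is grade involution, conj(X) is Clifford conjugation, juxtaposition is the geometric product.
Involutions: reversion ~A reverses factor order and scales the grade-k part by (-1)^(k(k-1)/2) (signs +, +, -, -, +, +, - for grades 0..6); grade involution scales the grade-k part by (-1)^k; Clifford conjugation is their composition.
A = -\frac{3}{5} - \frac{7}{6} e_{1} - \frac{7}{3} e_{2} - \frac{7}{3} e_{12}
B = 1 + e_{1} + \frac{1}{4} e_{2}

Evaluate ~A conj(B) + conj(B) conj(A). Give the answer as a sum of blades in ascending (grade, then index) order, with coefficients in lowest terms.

first term: -\frac{1}{60} + \frac{1}{60} e_{1} + \frac{3}{20} e_{2} + \frac{7}{24} e_{12}
second term: -\frac{71}{60} + \frac{71}{60} e_{1} + \frac{3}{20} e_{2} + \frac{7}{24} e_{12}
Answer: -\frac{6}{5} + \frac{6}{5} e_{1} + \frac{3}{10} e_{2} + \frac{7}{12} e_{12}


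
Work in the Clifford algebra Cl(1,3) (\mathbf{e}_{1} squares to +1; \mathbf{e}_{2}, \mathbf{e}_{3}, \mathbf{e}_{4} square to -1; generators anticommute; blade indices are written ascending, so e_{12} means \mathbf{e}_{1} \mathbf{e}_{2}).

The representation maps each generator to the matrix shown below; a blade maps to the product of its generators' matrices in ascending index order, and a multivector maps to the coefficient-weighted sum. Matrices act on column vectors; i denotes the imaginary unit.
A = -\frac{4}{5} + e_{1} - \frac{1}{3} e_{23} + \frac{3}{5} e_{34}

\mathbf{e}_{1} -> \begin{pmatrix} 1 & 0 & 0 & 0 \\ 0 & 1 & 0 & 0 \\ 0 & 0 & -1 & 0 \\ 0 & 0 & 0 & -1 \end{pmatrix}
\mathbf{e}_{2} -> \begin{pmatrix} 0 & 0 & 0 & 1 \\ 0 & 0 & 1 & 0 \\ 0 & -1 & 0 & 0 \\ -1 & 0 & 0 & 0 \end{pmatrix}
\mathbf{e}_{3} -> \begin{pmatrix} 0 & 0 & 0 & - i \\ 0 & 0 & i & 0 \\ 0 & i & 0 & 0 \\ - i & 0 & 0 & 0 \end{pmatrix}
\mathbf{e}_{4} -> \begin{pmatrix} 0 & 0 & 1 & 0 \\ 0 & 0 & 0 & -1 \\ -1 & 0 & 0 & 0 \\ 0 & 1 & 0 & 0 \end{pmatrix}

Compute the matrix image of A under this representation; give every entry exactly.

Bivector images (products of the table entries): rho(e_{23}) = rho(\mathbf{e}_{2})rho(\mathbf{e}_{3}) = \begin{pmatrix} - i & 0 & 0 & 0 \\ 0 & i & 0 & 0 \\ 0 & 0 & - i & 0 \\ 0 & 0 & 0 & i \end{pmatrix}; rho(e_{34}) = rho(\mathbf{e}_{3})rho(\mathbf{e}_{4}) = \begin{pmatrix} 0 & - i & 0 & 0 \\ - i & 0 & 0 & 0 \\ 0 & 0 & 0 & - i \\ 0 & 0 & - i & 0 \end{pmatrix}.
M = (-\frac{4}{5})*1 + (1)*rho(e_{1}) + (-\frac{1}{3})*rho(e_{23}) + (\frac{3}{5})*rho(e_{34}), summed entrywise (1 is the identity matrix):
Answer: \begin{pmatrix} \frac{1}{5} + \frac{i}{3} & - \frac{3 i}{5} & 0 & 0 \\ - \frac{3 i}{5} & \frac{1}{5} - \frac{i}{3} & 0 & 0 \\ 0 & 0 & - \frac{9}{5} + \frac{i}{3} & - \frac{3 i}{5} \\ 0 & 0 & - \frac{3 i}{5} & - \frac{9}{5} - \frac{i}{3} \end{pmatrix}


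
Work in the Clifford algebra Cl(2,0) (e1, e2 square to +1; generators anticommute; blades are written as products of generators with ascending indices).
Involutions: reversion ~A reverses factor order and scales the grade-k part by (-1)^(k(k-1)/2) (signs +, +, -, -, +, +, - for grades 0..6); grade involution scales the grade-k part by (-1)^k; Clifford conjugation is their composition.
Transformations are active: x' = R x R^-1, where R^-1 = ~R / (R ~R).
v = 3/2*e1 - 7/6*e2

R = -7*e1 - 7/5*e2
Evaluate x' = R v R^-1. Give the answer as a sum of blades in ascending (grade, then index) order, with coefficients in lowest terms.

~R = -7*e1 - 7/5*e2, and R ~R = 1274/25, so R^-1 = ~R / (1274/25).
R v = -133/15 + 154/15*e1 e2
Answer: 73/78*e1 + 43/26*e2


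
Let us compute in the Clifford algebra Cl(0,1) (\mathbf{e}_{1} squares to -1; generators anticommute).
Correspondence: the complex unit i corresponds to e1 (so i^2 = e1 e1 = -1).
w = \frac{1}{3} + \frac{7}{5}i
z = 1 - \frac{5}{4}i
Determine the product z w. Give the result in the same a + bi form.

In blades: z = 1 - \frac{5}{4} e_{1}, w = \frac{1}{3} + \frac{7}{5} e_{1}.
Distribute z over w term by term (generator squares from the signature, products reordered to ascending indices): (1)*w = \frac{1}{3} + \frac{7}{5} e_{1}; (-\frac{5}{4} e_{1})*w = \frac{7}{4} - \frac{5}{12} e_{1}.
Sum: \frac{25}{12} + \frac{59}{60} e_{1}; translating back through the correspondence:
Answer: \frac{25}{12} + \frac{59}{60}i


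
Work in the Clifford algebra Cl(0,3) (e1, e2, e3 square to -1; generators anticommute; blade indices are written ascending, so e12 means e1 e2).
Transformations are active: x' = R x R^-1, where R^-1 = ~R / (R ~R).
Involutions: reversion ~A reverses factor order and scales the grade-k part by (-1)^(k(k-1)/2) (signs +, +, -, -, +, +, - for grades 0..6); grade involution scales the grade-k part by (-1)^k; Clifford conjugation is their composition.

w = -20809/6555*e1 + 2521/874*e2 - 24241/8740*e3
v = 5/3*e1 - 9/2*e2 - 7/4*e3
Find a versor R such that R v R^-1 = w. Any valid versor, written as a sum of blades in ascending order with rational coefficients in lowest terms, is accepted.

Since q(v) = q(w) = -3757/144, the sum R = v + w = -9884/6555*e1 - 706/437*e2 - 9884/2185*e3 does the job whenever invertible.
Answer: -9884/6555*e1 - 706/437*e2 - 9884/2185*e3


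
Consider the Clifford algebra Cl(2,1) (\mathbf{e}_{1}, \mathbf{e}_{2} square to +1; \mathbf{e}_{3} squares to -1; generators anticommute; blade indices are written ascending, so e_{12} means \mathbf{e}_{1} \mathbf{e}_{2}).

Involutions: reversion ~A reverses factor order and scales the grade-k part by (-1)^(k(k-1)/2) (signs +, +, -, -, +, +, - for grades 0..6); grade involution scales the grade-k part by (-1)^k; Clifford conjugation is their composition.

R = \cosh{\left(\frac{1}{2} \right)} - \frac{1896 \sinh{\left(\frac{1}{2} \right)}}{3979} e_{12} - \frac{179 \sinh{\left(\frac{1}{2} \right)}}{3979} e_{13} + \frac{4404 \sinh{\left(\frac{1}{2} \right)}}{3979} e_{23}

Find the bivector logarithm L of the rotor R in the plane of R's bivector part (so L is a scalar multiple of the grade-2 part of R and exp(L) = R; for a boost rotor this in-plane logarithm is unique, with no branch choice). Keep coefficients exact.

The scalar part of R is \cosh{\left(\frac{1}{2} \right)}, so cosh pins the rapidity up to sign — the sign comes from the bivector part; dividing that part by sinh of the rapidity yields the plane, and the in-plane L = rapidity * plane is unique because the two sign choices cancel.
Concretely: cosh(rapidity) = \cosh{\left(\frac{1}{2} \right)} gives rapidity = ±\frac{1}{2}, and since rapidity/sinh(rapidity) is even the sign is immaterial: L = (rapidity/sinh(rapidity)) * <R>_2 = (\frac{1}{2 \sinh{\left(\frac{1}{2} \right)}}) * <R>_2.
Answer: - \frac{948}{3979} e_{12} - \frac{179}{7958} e_{13} + \frac{2202}{3979} e_{23}


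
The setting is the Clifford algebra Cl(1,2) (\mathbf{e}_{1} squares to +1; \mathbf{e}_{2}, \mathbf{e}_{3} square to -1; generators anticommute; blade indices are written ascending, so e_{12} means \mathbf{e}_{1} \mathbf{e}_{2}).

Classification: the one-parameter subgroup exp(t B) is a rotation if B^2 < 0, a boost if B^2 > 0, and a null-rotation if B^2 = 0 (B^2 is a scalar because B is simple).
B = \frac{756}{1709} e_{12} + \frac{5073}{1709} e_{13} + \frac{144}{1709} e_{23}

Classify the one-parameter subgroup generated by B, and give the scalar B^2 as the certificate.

B^2 term by term: the squares give (\frac{756}{1709})^2*(e_{12})^2 + (\frac{5073}{1709})^2*(e_{13})^2 + (\frac{144}{1709})^2*(e_{23})^2 = \frac{571536}{2920681}*(+1) + \frac{25735329}{2920681}*(+1) + \frac{20736}{2920681}*(-1) = 9 (each basis 2-blade squares to minus the product of its generators' squares); cross terms between blades sharing an index anticommute and cancel. So B^2 = 9.
Answer: boost, certificate B^2 = 9. One invariant decides it: the square 9 survives every conjugation, and its sign is exactly the classification.


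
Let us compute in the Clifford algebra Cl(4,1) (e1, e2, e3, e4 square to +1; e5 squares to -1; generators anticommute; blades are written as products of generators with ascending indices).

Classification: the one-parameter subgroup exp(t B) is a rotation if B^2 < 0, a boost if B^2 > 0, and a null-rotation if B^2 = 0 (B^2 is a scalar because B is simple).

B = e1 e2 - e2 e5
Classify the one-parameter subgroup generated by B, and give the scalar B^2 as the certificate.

B^2 term by term: the squares give (1)^2*(e1 e2)^2 + (-1)^2*(e2 e5)^2 = 1*(-1) + 1*(+1) = 0 (each basis 2-blade squares to minus the product of its generators' squares); cross terms between blades sharing an index anticommute and cancel. So B^2 = 0.
Answer: null-rotation, certificate B^2 = 0. The scalar 0 is the complete invariant here: its sign names the subgroup type.


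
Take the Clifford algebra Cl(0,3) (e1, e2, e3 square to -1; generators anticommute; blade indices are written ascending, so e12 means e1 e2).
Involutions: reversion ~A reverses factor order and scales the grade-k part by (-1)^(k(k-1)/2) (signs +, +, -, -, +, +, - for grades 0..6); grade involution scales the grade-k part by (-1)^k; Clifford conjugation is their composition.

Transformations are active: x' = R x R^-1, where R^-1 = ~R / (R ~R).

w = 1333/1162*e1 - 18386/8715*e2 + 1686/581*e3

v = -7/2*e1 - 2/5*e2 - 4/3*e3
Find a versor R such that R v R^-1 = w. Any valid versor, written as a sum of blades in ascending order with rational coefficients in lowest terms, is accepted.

The midline construction: v and w both square to -12769/900, so reflecting in their sum -1367/581*e1 - 21872/8715*e2 + 2734/1743*e3 exchanges them.
Answer: -1367/581*e1 - 21872/8715*e2 + 2734/1743*e3


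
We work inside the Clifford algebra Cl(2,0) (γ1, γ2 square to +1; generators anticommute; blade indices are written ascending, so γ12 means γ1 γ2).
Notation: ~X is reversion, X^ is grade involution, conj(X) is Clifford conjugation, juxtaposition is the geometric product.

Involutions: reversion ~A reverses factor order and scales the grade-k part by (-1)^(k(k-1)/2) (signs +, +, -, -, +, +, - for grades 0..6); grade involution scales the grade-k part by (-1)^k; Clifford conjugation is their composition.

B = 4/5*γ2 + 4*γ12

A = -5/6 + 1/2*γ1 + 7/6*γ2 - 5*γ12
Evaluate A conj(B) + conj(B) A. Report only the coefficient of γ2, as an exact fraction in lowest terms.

first term: -314/15 + 26/3*γ1 - 4/3*γ2 + 44/15*γ12
second term: -314/15 - 26/3*γ1 + 8/3*γ2 + 56/15*γ12
Answer: 4/3


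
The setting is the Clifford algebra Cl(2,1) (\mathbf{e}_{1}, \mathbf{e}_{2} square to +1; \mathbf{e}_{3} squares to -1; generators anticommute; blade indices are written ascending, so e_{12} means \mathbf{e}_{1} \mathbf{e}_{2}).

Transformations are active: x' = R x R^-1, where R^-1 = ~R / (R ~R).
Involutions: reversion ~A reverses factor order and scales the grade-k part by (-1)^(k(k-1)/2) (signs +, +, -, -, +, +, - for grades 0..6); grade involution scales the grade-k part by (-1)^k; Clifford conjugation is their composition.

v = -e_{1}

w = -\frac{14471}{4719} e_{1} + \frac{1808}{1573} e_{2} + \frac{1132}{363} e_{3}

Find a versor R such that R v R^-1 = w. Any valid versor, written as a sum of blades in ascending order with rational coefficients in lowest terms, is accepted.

R = v + w = -\frac{19190}{4719} e_{1} + \frac{1808}{1573} e_{2} + \frac{1132}{363} e_{3} works: the equal norms (1) guarantee its sandwich swaps v into w.
Answer: -\frac{19190}{4719} e_{1} + \frac{1808}{1573} e_{2} + \frac{1132}{363} e_{3}


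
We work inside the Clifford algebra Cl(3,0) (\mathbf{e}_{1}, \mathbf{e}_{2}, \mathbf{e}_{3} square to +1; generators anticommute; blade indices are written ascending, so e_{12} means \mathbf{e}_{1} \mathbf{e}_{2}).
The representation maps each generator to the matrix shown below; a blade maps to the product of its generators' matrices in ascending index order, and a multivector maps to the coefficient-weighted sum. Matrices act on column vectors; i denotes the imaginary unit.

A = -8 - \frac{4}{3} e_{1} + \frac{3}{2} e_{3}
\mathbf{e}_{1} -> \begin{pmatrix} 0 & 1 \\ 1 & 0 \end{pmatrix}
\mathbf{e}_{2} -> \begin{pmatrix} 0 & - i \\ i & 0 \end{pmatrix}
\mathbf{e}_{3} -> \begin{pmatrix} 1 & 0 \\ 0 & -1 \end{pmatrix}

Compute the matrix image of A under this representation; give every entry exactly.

M = (-8)*1 + (-\frac{4}{3})*rho(e_{1}) + (\frac{3}{2})*rho(e_{3}), summed entrywise (1 is the identity matrix):
Answer: \begin{pmatrix} - \frac{13}{2} & - \frac{4}{3} \\ - \frac{4}{3} & - \frac{19}{2} \end{pmatrix}


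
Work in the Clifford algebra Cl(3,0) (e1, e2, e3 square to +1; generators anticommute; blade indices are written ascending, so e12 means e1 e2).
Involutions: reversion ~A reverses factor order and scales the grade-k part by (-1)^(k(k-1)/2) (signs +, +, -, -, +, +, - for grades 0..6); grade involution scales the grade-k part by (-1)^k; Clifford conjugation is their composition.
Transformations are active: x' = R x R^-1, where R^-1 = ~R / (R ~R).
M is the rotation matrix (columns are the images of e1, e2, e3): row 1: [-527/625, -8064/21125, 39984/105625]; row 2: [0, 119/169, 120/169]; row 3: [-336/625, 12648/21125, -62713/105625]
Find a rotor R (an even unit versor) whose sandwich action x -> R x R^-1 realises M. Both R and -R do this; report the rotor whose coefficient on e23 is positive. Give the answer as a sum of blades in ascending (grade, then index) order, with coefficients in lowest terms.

Method: write R = a + b12*e12 + b13*e13 + b23*e23 with a^2 + b12^2 + b13^2 + b23^2 = 1 (so R^-1 = ~R). Expanding the columns R e_j ~R gives tr M = 4a^2 - 1 and, from the antisymmetric part, M21 - M12 = -4a*b12, M13 - M31 = 4a*b13, M32 - M23 = -4a*b23.
Here tr M = -77401/105625, so a^2 = (1 + tr M)/4 = 7056/105625 and a = ±84/325. Taking a = 84/325: M21 - M12 = 8064/21125, M13 - M31 = 96768/105625, M32 - M23 = -2352/21125, giving b12 = -24/65, b13 = 288/325, b23 = 7/65, i.e. R = 84/325 - 24/65*e12 + 288/325*e13 + 7/65*e23.
Its e23 coefficient is already positive.
Answer: 84/325 - 24/65*e12 + 288/325*e13 + 7/65*e23. Uniqueness: Spin(3) -> SO(3) maps R and -R to the same rotation of trace -77401/105625; fixing the sign of the e23 coefficient removes the ambiguity.


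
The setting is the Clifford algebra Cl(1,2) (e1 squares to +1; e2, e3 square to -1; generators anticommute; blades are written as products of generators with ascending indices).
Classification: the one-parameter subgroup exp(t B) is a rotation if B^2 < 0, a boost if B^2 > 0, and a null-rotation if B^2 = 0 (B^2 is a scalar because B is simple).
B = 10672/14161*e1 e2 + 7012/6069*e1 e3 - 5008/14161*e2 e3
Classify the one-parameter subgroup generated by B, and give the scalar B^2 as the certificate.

B^2 term by term: the squares give (10672/14161)^2*(e1 e2)^2 + (7012/6069)^2*(e1 e3)^2 + (-5008/14161)^2*(e2 e3)^2 = 113891584/200533921*(+1) + 49168144/36832761*(+1) + 25080064/200533921*(-1) = 16/9 (each basis 2-blade squares to minus the product of its generators' squares); cross terms between blades sharing an index anticommute and cancel. So B^2 = 16/9.
Answer: boost, certificate B^2 = 16/9. No conjugation can change B^2 = 16/9; the sign gives the class.


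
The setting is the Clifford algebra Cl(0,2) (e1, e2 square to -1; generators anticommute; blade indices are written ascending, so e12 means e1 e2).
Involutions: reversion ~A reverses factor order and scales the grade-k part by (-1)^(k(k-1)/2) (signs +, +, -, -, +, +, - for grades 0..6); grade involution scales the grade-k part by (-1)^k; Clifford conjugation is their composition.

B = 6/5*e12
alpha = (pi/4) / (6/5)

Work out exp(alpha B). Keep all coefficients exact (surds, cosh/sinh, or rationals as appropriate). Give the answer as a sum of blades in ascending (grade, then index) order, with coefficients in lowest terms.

B^2 = (6/5)^2*(e12)^2 = 36/25*(-1) = -36/25 (a basis 2-blade squares to minus the product of its generators' squares).
B^2 = -36/25 — the negative square puts this in the circular regime; l = 6/5, alpha*l = pi/4, so exp(alpha B) = cos(pi/4) + (sin(pi/4)/(6/5))*B = sqrt(2)/2 + (5*sqrt(2)/12)*B.
Answer: sqrt(2)/2 + sqrt(2)/2*e12


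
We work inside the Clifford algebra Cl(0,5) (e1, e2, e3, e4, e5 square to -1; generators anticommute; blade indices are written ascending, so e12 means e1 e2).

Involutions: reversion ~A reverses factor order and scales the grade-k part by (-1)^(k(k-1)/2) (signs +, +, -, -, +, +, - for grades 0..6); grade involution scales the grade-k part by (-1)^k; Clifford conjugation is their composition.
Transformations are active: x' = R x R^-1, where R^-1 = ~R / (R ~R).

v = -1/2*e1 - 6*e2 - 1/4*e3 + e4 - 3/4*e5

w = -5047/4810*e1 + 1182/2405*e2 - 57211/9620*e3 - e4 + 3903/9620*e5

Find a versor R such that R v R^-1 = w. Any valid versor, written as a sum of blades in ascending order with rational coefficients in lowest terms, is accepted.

Here q(v) = q(w) = -303/8; the classical choice R = v + w = -3726/2405*e1 - 13248/2405*e2 - 14904/2405*e3 - 828/2405*e5 then realises v -> w under the sandwich.
Answer: -3726/2405*e1 - 13248/2405*e2 - 14904/2405*e3 - 828/2405*e5


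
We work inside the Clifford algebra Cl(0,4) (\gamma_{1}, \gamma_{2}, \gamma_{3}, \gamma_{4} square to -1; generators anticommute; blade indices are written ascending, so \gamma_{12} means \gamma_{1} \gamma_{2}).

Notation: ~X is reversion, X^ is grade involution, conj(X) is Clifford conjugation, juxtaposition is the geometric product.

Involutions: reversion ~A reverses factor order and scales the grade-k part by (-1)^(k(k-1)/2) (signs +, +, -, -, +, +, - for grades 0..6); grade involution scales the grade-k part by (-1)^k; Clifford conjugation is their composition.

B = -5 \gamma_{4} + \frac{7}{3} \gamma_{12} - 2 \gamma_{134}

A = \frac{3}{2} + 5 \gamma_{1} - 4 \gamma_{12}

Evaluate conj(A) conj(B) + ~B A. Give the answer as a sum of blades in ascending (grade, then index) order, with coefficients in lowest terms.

first term: \frac{28}{3} - \frac{35}{3} \gamma_{2} + \frac{15}{2} \gamma_{4} - \frac{7}{2} \gamma_{12} - 25 \gamma_{14} - 10 \gamma_{34} + 20 \gamma_{124} - 3 \gamma_{134} - 8 \gamma_{234}
second term: -\frac{28}{3} - \frac{35}{3} \gamma_{2} - \frac{15}{2} \gamma_{4} - \frac{7}{2} \gamma_{12} + 25 \gamma_{14} - 10 \gamma_{34} + 20 \gamma_{124} + 3 \gamma_{134} + 8 \gamma_{234}
Answer: -\frac{70}{3} \gamma_{2} - 7 \gamma_{12} - 20 \gamma_{34} + 40 \gamma_{124}


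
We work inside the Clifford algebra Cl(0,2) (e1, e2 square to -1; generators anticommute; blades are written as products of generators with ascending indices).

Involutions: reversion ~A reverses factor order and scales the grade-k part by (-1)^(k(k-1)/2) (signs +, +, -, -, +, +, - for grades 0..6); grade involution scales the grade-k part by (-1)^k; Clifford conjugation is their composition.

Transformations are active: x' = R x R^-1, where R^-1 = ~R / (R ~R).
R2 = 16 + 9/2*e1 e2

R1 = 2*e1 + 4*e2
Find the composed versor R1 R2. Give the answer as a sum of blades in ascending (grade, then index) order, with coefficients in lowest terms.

Distribute over the terms of R1 (each basis-blade product reordered to ascending indices, repeated generators contracted through their squares):
(2*e1) R2 = 32*e1 - 9*e2
(4*e2) R2 = 18*e1 + 64*e2
Summing the partial products and collecting blades:
Answer: 50*e1 + 55*e2


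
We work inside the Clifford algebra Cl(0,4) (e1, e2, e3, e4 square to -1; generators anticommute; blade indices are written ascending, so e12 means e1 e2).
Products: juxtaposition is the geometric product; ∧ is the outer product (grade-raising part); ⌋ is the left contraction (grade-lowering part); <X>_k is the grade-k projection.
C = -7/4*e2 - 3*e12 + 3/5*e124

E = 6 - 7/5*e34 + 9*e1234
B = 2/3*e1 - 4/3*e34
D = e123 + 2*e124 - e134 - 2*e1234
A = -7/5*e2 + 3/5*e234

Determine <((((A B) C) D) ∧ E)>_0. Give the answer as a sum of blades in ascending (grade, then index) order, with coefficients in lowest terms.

step 1: 4/5*e2 + 14/15*e12 + 28/15*e234 - 2/5*e1234
step 2: 21/5 - 23/30*e1 - 6/25*e3 - 14/25*e4 - 28/25*e13 + 12/25*e14 + 31/15*e34 - 63/10*e134
step 3: 63/10 + 31/15*e1 + 311/25*e2 - 12/25*e3 - 28/25*e4 + 412/75*e12 - 14/25*e13 + 6/25*e14 - 1631/150*e23 + 1511/150*e24 - 23/30*e34 + 89/75*e123 + 749/75*e124 - 21/5*e134 + 89/75*e234 - 208/25*e1234
step 4: 189/5 + 62/5*e1 + 1866/25*e2 - 72/25*e3 - 168/25*e4 + 824/25*e12 - 84/25*e13 + 36/25*e14 - 1631/25*e23 + 1511/25*e24 - 671/50*e34 + 178/25*e123 + 1498/25*e124 - 2107/75*e134 - 1287/125*e234 - 683/750*e1234
step 5: 189/5
Answer: 189/5


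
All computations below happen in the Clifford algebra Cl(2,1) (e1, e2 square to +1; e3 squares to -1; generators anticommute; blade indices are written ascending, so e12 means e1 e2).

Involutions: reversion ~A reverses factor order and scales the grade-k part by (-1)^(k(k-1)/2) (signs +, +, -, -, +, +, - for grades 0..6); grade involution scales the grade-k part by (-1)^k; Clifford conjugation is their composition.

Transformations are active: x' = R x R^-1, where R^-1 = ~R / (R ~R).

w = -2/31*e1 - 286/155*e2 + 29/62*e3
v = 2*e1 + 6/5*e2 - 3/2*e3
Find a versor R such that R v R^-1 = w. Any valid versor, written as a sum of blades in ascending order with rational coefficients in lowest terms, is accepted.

Here q(v) = q(w) = 319/100; the classical choice R = v + w = 60/31*e1 - 20/31*e2 - 32/31*e3 then realises v -> w under the sandwich.
Answer: 60/31*e1 - 20/31*e2 - 32/31*e3


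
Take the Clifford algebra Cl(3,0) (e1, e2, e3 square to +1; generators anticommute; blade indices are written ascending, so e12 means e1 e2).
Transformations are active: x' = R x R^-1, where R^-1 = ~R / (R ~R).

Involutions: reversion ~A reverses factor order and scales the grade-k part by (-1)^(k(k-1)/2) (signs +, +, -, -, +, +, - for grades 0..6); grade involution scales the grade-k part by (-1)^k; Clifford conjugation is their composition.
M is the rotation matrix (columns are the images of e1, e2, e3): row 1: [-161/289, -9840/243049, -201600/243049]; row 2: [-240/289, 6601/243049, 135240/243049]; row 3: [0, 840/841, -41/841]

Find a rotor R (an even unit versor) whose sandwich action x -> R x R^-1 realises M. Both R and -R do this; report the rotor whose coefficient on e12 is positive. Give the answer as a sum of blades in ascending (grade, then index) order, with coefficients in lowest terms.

Method: write R = a + b12*e12 + b13*e13 + b23*e23 with a^2 + b12^2 + b13^2 + b23^2 = 1 (so R^-1 = ~R). Expanding the columns R e_j ~R gives tr M = 4a^2 - 1 and, from the antisymmetric part, M21 - M12 = -4a*b12, M13 - M31 = 4a*b13, M32 - M23 = -4a*b23.
Here tr M = -140649/243049, so a^2 = (1 + tr M)/4 = 25600/243049 and a = ±160/493. Taking a = 160/493: M21 - M12 = -192000/243049, M13 - M31 = -201600/243049, M32 - M23 = 107520/243049, giving b12 = 300/493, b13 = -315/493, b23 = -168/493, i.e. R = 160/493 + 300/493*e12 - 315/493*e13 - 168/493*e23.
Its e12 coefficient is already positive.
Answer: 160/493 + 300/493*e12 - 315/493*e13 - 168/493*e23. Recall the cover is two-to-one: with M of trace -140649/243049, both preimages act alike, and the stated e12 sign chooses the sheet.


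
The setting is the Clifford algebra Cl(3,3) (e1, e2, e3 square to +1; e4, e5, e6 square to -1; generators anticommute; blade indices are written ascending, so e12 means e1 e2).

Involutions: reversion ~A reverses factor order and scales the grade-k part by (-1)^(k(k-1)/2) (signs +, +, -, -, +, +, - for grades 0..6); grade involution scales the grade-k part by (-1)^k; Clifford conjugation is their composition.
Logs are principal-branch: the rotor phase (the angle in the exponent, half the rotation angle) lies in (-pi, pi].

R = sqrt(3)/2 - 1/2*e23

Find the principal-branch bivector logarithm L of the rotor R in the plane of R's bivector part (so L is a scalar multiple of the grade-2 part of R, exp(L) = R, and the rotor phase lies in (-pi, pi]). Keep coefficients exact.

The scalar part of R is sqrt(3)/2, which pins the rotor phase on the principal branch; dividing the bivector part by the sine of that phase recovers the unit plane, and L is the phase times that plane.
Concretely: cos(phase) = sqrt(3)/2 gives phase = ±pi/6, and since phase/sin(phase) is even the sign is immaterial: L = (phase/sin(phase)) * <R>_2 = (pi/3) * <R>_2.
Answer: -pi/6*e23


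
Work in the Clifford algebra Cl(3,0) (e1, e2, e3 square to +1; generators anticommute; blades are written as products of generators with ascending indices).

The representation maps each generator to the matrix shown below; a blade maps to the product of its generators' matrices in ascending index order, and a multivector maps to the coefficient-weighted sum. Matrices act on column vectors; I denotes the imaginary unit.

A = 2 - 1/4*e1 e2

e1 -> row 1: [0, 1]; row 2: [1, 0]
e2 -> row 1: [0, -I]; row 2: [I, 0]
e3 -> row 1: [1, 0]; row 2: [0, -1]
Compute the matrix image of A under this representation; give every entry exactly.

Bivector images (products of the table entries): rho(e1 e2) = rho(e1)rho(e2) = row 1: [I, 0]; row 2: [0, -I].
M = (2)*1 + (-1/4)*rho(e1 e2), summed entrywise (1 is the identity matrix):
Answer: row 1: [2 - I/4, 0]; row 2: [0, 2 + I/4]


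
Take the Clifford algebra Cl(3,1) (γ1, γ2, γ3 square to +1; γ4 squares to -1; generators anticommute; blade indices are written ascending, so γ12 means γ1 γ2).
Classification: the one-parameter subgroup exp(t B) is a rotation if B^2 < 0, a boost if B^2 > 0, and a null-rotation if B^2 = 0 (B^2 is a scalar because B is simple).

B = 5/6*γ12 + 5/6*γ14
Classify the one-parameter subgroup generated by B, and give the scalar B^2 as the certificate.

B^2 term by term: the squares give (5/6)^2*(γ12)^2 + (5/6)^2*(γ14)^2 = 25/36*(-1) + 25/36*(+1) = 0 (each basis 2-blade squares to minus the product of its generators' squares); cross terms between blades sharing an index anticommute and cancel. So B^2 = 0.
Answer: null-rotation, certificate B^2 = 0. One invariant decides it: the square 0 survives every conjugation, and its sign is exactly the classification.


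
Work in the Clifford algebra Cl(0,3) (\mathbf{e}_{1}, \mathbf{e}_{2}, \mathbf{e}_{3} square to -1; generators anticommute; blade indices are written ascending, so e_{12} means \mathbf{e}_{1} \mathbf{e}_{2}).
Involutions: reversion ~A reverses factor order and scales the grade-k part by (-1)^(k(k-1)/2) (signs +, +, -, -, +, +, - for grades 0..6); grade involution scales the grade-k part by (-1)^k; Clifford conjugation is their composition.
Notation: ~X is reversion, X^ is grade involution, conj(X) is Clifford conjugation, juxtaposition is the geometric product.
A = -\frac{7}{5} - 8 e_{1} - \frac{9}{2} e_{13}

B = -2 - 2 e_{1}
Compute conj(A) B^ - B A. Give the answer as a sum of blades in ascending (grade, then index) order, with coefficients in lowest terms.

first term: -\frac{66}{5} - \frac{94}{5} e_{1} + 9 e_{3} - 9 e_{13}
second term: -\frac{66}{5} + \frac{94}{5} e_{1} - 9 e_{3} + 9 e_{13}
Answer: -\frac{188}{5} e_{1} + 18 e_{3} - 18 e_{13}


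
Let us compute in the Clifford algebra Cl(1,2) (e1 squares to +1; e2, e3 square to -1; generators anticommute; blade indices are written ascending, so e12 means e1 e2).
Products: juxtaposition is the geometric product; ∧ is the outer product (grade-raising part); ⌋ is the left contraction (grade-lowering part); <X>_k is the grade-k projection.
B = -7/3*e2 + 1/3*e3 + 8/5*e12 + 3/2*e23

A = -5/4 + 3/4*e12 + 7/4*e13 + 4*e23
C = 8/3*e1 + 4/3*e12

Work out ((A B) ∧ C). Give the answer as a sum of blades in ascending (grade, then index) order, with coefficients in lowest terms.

step 1: -24/5 + 7/6*e1 + 19/12*e2 - 39/4*e3 + 5/8*e12 + 211/40*e13 + 37/40*e23 + 13/3*e123
step 2: -64/5*e1 - 478/45*e12 + 26*e13 - 158/15*e123
Answer: -64/5*e1 - 478/45*e12 + 26*e13 - 158/15*e123


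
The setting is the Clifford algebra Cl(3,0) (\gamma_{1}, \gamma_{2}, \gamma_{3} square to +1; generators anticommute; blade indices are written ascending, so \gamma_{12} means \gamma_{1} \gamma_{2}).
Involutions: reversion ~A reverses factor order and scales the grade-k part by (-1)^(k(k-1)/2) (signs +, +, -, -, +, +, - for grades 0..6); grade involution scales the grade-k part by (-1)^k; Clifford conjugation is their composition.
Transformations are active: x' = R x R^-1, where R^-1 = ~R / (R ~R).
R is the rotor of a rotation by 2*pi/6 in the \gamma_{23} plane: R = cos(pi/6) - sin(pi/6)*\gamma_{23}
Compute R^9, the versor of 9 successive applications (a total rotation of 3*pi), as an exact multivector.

Because a rotor carries half the rotation angle, composing 9 copies of this \gamma_{23}-plane rotor multiplies the phase: 9*(pi/6) = \frac{3 \pi}{2}, hence R^9 = cos(\frac{3 \pi}{2}) - sin(\frac{3 \pi}{2})*\gamma_{23}.
cos(\frac{3 \pi}{2}) = 0 and sin(\frac{3 \pi}{2}) = -1, so R^9 = \gamma_{23}. The net rotation is 1*pi (after discarding 1 full turn, each of which contributes a factor -1 to the rotor); the rotor keeps the half-angle phase exactly.
Answer: \gamma_{23}


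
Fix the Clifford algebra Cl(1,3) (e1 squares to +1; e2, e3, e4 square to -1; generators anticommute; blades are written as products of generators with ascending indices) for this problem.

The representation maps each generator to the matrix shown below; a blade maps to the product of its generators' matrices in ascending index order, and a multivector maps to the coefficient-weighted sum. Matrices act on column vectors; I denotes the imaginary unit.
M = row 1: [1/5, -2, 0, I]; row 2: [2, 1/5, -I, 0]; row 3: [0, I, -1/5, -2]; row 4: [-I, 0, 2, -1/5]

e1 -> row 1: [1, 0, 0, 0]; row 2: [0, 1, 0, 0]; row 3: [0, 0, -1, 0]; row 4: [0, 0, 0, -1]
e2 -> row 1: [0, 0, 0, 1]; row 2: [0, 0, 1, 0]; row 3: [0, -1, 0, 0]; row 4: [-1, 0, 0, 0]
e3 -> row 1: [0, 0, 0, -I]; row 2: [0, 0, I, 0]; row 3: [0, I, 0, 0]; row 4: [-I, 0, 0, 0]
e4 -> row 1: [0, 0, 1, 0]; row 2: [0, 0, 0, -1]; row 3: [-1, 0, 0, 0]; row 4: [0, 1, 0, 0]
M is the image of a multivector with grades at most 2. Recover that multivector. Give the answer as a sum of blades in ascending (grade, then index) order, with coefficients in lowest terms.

Method: the blade images are trace-orthogonal — tr(rho(e_A) rho(e_B)^-1) = 4 if A = B and 0 otherwise — and rho(e_A)^-1 = (e_A)^2 * rho(e_A) with (e_A)^2 = +1 or -1, so the coefficient of e_A in the preimage is (e_A)^2 * tr(M rho(e_A))/4.
Nonzero projections over blades of grade <= 2: e1: (e1)^2 = +1, tr(M rho(e1)) = 4/5, coefficient 1/5; e1 e3: (e1 e3)^2 = +1, tr(M rho(e1 e3)) = -4, coefficient -1; e2 e4: (e2 e4)^2 = -1, tr(M rho(e2 e4)) = 8, coefficient -2. Every other blade of grade <= 2 projects to 0.
Answer: 1/5*e1 - e1 e3 - 2*e2 e4


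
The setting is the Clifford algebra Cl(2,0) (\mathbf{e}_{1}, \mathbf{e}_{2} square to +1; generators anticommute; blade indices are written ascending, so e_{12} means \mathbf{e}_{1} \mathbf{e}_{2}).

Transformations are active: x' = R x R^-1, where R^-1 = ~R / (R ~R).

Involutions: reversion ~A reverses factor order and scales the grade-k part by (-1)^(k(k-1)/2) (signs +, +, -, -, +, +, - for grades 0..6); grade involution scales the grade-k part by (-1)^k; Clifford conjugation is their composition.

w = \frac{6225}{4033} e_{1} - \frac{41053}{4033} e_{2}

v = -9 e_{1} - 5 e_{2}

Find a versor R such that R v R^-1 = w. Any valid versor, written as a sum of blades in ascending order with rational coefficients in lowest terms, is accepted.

R = v + w = -\frac{30072}{4033} e_{1} - \frac{61218}{4033} e_{2} works: the equal norms (106) guarantee its sandwich swaps v into w.
Answer: -\frac{30072}{4033} e_{1} - \frac{61218}{4033} e_{2}


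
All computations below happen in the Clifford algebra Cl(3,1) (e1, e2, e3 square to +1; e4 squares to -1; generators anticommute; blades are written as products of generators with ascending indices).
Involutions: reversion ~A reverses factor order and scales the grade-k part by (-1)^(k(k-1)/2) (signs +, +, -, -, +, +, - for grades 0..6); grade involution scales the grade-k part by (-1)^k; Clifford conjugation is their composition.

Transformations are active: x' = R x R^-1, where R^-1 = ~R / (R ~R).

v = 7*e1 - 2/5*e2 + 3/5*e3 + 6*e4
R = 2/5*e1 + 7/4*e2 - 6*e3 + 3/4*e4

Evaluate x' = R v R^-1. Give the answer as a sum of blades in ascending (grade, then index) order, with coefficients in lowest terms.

~R = 2/5*e1 + 7/4*e2 - 6*e3 + 3/4*e4, and R ~R = 1933/50, so R^-1 = ~R / (1933/50).
R v = -6 - 1241/100*e1 e2 + 1056/25*e1 e3 - 57/20*e1 e4 - 27/20*e2 e3 + 54/5*e2 e4 - 729/20*e3 e4
Answer: -13771/1933*e1 - 1384/9665*e2 + 12201/9665*e3 - 12048/1933*e4


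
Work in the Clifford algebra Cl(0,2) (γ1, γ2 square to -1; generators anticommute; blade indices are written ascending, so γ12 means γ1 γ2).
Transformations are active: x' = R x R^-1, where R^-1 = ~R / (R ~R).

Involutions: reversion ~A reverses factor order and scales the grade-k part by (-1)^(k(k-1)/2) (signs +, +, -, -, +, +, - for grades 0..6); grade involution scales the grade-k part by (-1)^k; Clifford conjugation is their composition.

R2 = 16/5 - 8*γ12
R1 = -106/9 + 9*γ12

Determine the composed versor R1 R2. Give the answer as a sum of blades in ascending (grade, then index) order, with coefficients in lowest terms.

Distribute over the terms of R1 (each basis-blade product reordered to ascending indices, repeated generators contracted through their squares):
(-106/9) R2 = -1696/45 + 848/9*γ12
(9*γ12) R2 = 72 + 144/5*γ12
Summing the partial products and collecting blades:
Answer: 1544/45 + 5536/45*γ12


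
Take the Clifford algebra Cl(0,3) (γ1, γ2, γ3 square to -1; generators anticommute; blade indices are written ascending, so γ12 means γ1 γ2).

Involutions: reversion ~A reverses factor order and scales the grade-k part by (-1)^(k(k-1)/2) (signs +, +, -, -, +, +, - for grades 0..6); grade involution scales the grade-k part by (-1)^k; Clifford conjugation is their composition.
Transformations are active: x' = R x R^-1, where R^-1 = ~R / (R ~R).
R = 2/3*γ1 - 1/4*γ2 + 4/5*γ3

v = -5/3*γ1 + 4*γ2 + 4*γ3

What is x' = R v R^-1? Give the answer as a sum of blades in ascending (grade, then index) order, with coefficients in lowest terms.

~R = 2/3*γ1 - 1/4*γ2 + 4/5*γ3, and R ~R = -4129/3600, so R^-1 = ~R / (-4129/3600).
R v = -49/45 + 9/4*γ12 + 4*γ13 - 21/5*γ23
Answer: 36325/12387*γ1 - 18476/4129*γ2 - 10244/4129*γ3


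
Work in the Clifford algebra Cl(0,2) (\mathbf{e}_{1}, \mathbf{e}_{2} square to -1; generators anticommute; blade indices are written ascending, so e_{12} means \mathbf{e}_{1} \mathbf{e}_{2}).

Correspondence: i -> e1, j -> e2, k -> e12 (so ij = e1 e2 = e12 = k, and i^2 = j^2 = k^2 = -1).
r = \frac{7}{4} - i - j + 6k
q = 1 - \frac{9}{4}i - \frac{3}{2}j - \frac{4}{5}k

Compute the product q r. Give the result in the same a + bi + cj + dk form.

In blades: q = 1 - \frac{9}{4} e_{1} - \frac{3}{2} e_{2} - \frac{4}{5} e_{12}, r = \frac{7}{4} - e_{1} - e_{2} + 6 e_{12}.
Distribute q over r term by term (generator squares from the signature, products reordered to ascending indices): (1)*r = \frac{7}{4} - e_{1} - e_{2} + 6 e_{12}; (-\frac{9}{4} e_{1})*r = -\frac{9}{4} - \frac{63}{16} e_{1} + \frac{27}{2} e_{2} + \frac{9}{4} e_{12}; (-\frac{3}{2} e_{2})*r = -\frac{3}{2} - 9 e_{1} - \frac{21}{8} e_{2} - \frac{3}{2} e_{12}; (-\frac{4}{5} e_{12})*r = \frac{24}{5} - \frac{4}{5} e_{1} + \frac{4}{5} e_{2} - \frac{7}{5} e_{12}.
Sum: \frac{14}{5} - \frac{1179}{80} e_{1} + \frac{427}{40} e_{2} + \frac{107}{20} e_{12}; translating back through the correspondence:
Answer: \frac{14}{5} - \frac{1179}{80}i + \frac{427}{40}j + \frac{107}{20}k
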